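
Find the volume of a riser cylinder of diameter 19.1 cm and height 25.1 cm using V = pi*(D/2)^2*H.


Formula: V = pi * (D/2)^2 * H  (cylinder volume)
Radius = D/2 = 19.1/2 = 9.55 cm
V = pi * 9.55^2 * 25.1 = 7191.6797 cm^3

Answer: 7191.6797 cm^3


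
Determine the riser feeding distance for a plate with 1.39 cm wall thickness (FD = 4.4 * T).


Formula: FD = 4.4 * T  (riser feeding-distance rule)
FD = 4.4 * 1.39 cm = 6.1160 cm

6.1160 cm


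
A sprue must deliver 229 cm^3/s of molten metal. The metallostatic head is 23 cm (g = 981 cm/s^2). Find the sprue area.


Formula: v = sqrt(2*g*h), A = Q/v
Velocity: v = sqrt(2 * 981 * 23) = sqrt(45126) = 212.4288 cm/s
Sprue area: A = Q / v = 229 / 212.4288 = 1.0780 cm^2


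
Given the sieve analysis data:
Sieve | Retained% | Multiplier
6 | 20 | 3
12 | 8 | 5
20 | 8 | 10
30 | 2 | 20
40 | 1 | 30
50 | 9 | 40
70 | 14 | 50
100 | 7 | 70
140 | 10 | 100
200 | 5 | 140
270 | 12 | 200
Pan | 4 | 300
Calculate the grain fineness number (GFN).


Formula: GFN = sum(pct * multiplier) / sum(pct)
sum(pct * multiplier) = 7100
sum(pct) = 100
GFN = 7100 / 100 = 71.00

71.00


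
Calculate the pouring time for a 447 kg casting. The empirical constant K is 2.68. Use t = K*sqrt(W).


Formula: t = K * sqrt(W)
sqrt(W) = sqrt(447) = 21.14237
t = 2.68 * 21.14237 = 56.6616 s


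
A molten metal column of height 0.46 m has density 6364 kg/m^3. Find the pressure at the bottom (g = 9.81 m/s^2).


Formula: P = rho * g * h
rho * g = 6364 * 9.81 = 62430.84 N/m^3
P = 62430.84 * 0.46 = 28718.1864 Pa


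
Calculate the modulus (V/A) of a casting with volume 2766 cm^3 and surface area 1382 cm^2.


Formula: Casting Modulus M = V / A
M = 2766 cm^3 / 1382 cm^2 = 2.0014 cm


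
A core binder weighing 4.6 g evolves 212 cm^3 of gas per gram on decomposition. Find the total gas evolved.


Formula: V_gas = W_binder * gas_evolution_rate
V = 4.6 g * 212 cm^3/g = 975.2000 cm^3

Final answer: 975.2000 cm^3


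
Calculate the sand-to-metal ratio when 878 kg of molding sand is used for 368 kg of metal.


Formula: Sand-to-Metal Ratio = W_sand / W_metal
Ratio = 878 kg / 368 kg = 2.3859


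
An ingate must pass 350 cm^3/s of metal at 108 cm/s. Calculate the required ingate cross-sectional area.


Formula: A_ingate = Q / v  (continuity equation)
A = 350 cm^3/s / 108 cm/s = 3.2407 cm^2

Final answer: 3.2407 cm^2


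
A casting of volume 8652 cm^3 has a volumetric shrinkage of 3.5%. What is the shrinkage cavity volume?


Formula: V_shrink = V_casting * shrinkage_pct / 100
V_shrink = 8652 cm^3 * 3.5 / 100 = 302.8200 cm^3

Final answer: 302.8200 cm^3


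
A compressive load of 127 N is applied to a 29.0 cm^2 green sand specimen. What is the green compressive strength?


Formula: Compressive Strength = Force / Area
Strength = 127 N / 29.0 cm^2 = 4.3793 N/cm^2

Final answer: 4.3793 N/cm^2


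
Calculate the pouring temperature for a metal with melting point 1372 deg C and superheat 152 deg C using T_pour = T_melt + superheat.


Formula: T_pour = T_melt + Superheat
T_pour = 1372 + 152 = 1524 deg C


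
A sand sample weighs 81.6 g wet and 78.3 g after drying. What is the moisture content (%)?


Formula: MC = (W_wet - W_dry) / W_wet * 100
Water mass = 81.6 - 78.3 = 3.3 g
MC = 3.3 / 81.6 * 100 = 4.0441%


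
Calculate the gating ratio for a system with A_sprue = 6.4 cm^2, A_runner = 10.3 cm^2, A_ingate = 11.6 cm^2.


Sprue:Runner:Ingate = 1 : 10.3/6.4 : 11.6/6.4 = 1:1.61:1.81

Final answer: 1:1.61:1.81


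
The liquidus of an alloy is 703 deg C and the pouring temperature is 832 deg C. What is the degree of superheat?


Formula: Superheat = T_pour - T_melt
Superheat = 832 - 703 = 129 deg C

129 deg C


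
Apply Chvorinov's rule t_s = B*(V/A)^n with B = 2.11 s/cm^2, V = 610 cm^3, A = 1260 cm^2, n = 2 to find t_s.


Formula: t_s = B * (V/A)^n  (Chvorinov's rule, n=2)
Modulus M = V/A = 610/1260 = 0.484127 cm
M^2 = 0.484127^2 = 0.234379 cm^2
t_s = 2.11 * 0.234379 = 0.4945 s


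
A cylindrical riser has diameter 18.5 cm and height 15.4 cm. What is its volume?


Formula: V = pi * (D/2)^2 * H  (cylinder volume)
Radius = D/2 = 18.5/2 = 9.25 cm
V = pi * 9.25^2 * 15.4 = 4139.5588 cm^3

Final answer: 4139.5588 cm^3


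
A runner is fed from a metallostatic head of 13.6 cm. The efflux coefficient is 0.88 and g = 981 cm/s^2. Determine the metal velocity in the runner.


Formula: v = Cd * sqrt(2 * g * h)  (Torricelli with discharge coefficient)
2*g*h = 2 * 981 * 13.6 = 26683.2 cm^2/s^2
sqrt(26683.2) = 163.34993 cm/s
v = 0.88 * 163.34993 = 143.7479 cm/s

Final answer: 143.7479 cm/s


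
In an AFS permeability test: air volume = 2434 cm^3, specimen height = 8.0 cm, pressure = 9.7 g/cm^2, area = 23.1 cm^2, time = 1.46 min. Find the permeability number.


Formula: Permeability Number P = (V * H) / (p * A * t)
Numerator: V * H = 2434 * 8.0 = 19472.0
Denominator: p * A * t = 9.7 * 23.1 * 1.46 = 327.1422
P = 19472.0 / 327.1422 = 59.5215

Final answer: 59.5215


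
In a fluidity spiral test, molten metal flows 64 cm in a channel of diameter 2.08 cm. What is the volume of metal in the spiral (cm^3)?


Formula: V = pi * (d/2)^2 * L  (cylinder volume)
Radius = 2.08/2 = 1.04 cm
V = pi * 1.04^2 * 64 = 217.4686 cm^3

Final answer: 217.4686 cm^3


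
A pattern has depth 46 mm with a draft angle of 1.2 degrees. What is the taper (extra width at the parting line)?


Formula: taper = depth * tan(draft_angle)
tan(1.2 deg) = 0.0209470
taper = 46 mm * 0.0209470 = 0.9636 mm


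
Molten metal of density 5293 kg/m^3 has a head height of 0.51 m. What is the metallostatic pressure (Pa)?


Formula: P = rho * g * h
rho * g = 5293 * 9.81 = 51924.33 N/m^3
P = 51924.33 * 0.51 = 26481.4083 Pa

Final answer: 26481.4083 Pa


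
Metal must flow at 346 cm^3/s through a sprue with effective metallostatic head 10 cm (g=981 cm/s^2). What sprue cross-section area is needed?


Formula: v = sqrt(2*g*h), A = Q/v
Velocity: v = sqrt(2 * 981 * 10) = sqrt(19620) = 140.0714 cm/s
Sprue area: A = Q / v = 346 / 140.0714 = 2.4702 cm^2


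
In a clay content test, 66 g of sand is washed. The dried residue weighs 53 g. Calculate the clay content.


Formula: Clay% = (W_total - W_washed) / W_total * 100
Clay mass = 66 - 53 = 13 g
Clay% = 13 / 66 * 100 = 19.6970%

Final answer: 19.6970%


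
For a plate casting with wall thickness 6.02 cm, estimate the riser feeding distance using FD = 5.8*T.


Formula: FD = 5.8 * T  (riser feeding-distance rule)
FD = 5.8 * 6.02 cm = 34.9160 cm

34.9160 cm


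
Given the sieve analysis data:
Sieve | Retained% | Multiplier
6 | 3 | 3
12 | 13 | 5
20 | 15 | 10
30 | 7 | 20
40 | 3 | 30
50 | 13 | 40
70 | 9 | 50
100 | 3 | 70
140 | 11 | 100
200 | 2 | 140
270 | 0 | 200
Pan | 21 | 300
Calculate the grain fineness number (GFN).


Formula: GFN = sum(pct * multiplier) / sum(pct)
sum(pct * multiplier) = 9314
sum(pct) = 100
GFN = 9314 / 100 = 93.14

Answer: 93.14


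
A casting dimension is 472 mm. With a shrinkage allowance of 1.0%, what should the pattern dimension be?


Formula: L_pattern = L_casting * (1 + shrinkage_rate/100)
Shrinkage factor = 1 + 1.0/100 = 1.01
L_pattern = 472 mm * 1.01 = 476.7200 mm

476.7200 mm


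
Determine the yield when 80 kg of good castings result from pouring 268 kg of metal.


Formula: Casting Yield = (W_good / W_total) * 100
Yield = (80 kg / 268 kg) * 100 = 29.8507%

Answer: 29.8507%


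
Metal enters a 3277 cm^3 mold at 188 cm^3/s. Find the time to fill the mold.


Formula: t_fill = V_mold / Q_flow
t = 3277 cm^3 / 188 cm^3/s = 17.4309 s

Answer: 17.4309 s


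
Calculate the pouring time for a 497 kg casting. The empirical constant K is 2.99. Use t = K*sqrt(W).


Formula: t = K * sqrt(W)
sqrt(W) = sqrt(497) = 22.29350
t = 2.99 * 22.29350 = 66.6576 s

Final answer: 66.6576 s


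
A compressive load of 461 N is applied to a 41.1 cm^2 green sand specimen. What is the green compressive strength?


Formula: Compressive Strength = Force / Area
Strength = 461 N / 41.1 cm^2 = 11.2165 N/cm^2

11.2165 N/cm^2


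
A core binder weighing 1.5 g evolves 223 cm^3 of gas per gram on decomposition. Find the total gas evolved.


Formula: V_gas = W_binder * gas_evolution_rate
V = 1.5 g * 223 cm^3/g = 334.5000 cm^3

Answer: 334.5000 cm^3


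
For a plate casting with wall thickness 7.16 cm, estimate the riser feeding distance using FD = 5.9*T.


Formula: FD = 5.9 * T  (riser feeding-distance rule)
FD = 5.9 * 7.16 cm = 42.2440 cm

42.2440 cm


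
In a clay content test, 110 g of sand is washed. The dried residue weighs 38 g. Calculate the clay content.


Formula: Clay% = (W_total - W_washed) / W_total * 100
Clay mass = 110 - 38 = 72 g
Clay% = 72 / 110 * 100 = 65.4545%


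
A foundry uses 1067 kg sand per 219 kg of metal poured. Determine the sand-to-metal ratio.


Formula: Sand-to-Metal Ratio = W_sand / W_metal
Ratio = 1067 kg / 219 kg = 4.8721

Answer: 4.8721


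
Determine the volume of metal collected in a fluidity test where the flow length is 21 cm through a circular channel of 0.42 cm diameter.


Formula: V = pi * (d/2)^2 * L  (cylinder volume)
Radius = 0.42/2 = 0.21 cm
V = pi * 0.21^2 * 21 = 2.9094 cm^3

Answer: 2.9094 cm^3


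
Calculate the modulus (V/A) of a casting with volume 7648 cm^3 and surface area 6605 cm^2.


Formula: Casting Modulus M = V / A
M = 7648 cm^3 / 6605 cm^2 = 1.1579 cm

Answer: 1.1579 cm


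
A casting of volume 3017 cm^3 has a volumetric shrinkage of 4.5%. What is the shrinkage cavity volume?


Formula: V_shrink = V_casting * shrinkage_pct / 100
V_shrink = 3017 cm^3 * 4.5 / 100 = 135.7650 cm^3

Answer: 135.7650 cm^3


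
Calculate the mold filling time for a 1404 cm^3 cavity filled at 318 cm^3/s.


Formula: t_fill = V_mold / Q_flow
t = 1404 cm^3 / 318 cm^3/s = 4.4151 s

Answer: 4.4151 s


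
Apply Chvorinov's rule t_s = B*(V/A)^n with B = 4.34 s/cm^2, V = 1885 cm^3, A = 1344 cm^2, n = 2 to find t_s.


Formula: t_s = B * (V/A)^n  (Chvorinov's rule, n=2)
Modulus M = V/A = 1885/1344 = 1.402530 cm
M^2 = 1.402530^2 = 1.967090 cm^2
t_s = 4.34 * 1.967090 = 8.5372 s

Final answer: 8.5372 s


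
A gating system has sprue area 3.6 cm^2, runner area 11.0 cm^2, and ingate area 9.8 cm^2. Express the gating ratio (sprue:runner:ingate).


Sprue:Runner:Ingate = 1 : 11.0/3.6 : 9.8/3.6 = 1:3.06:2.72


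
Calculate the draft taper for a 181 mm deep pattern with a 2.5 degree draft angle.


Formula: taper = depth * tan(draft_angle)
tan(2.5 deg) = 0.0436609
taper = 181 mm * 0.0436609 = 7.9026 mm

7.9026 mm


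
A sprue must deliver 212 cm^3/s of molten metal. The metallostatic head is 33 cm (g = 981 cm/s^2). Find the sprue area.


Formula: v = sqrt(2*g*h), A = Q/v
Velocity: v = sqrt(2 * 981 * 33) = sqrt(64746) = 254.4524 cm/s
Sprue area: A = Q / v = 212 / 254.4524 = 0.8332 cm^2

0.8332 cm^2


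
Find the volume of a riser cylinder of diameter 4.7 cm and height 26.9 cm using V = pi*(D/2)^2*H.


Formula: V = pi * (D/2)^2 * H  (cylinder volume)
Radius = D/2 = 4.7/2 = 2.35 cm
V = pi * 2.35^2 * 26.9 = 466.7001 cm^3

466.7001 cm^3


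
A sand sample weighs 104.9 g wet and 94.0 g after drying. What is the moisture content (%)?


Formula: MC = (W_wet - W_dry) / W_wet * 100
Water mass = 104.9 - 94.0 = 10.9 g
MC = 10.9 / 104.9 * 100 = 10.3908%

Answer: 10.3908%


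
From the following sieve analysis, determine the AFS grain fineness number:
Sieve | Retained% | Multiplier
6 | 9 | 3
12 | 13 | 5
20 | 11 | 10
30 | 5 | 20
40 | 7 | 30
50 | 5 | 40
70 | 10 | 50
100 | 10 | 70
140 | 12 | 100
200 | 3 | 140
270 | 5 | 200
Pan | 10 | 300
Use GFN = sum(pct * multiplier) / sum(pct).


Formula: GFN = sum(pct * multiplier) / sum(pct)
sum(pct * multiplier) = 7532
sum(pct) = 100
GFN = 7532 / 100 = 75.32

75.32


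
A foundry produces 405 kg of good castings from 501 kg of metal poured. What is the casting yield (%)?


Formula: Casting Yield = (W_good / W_total) * 100
Yield = (405 kg / 501 kg) * 100 = 80.8383%

80.8383%


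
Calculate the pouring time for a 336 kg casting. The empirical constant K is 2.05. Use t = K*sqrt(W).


Formula: t = K * sqrt(W)
sqrt(W) = sqrt(336) = 18.33030
t = 2.05 * 18.33030 = 37.5771 s

37.5771 s


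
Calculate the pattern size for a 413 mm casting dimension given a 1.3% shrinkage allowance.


Formula: L_pattern = L_casting * (1 + shrinkage_rate/100)
Shrinkage factor = 1 + 1.3/100 = 1.013
L_pattern = 413 mm * 1.013 = 418.3690 mm


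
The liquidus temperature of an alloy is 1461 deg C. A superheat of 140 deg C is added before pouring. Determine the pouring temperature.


Formula: T_pour = T_melt + Superheat
T_pour = 1461 + 140 = 1601 deg C

1601 deg C


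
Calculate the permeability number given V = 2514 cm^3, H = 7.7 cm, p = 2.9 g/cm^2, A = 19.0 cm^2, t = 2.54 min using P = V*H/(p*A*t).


Formula: Permeability Number P = (V * H) / (p * A * t)
Numerator: V * H = 2514 * 7.7 = 19357.8
Denominator: p * A * t = 2.9 * 19.0 * 2.54 = 139.954
P = 19357.8 / 139.954 = 138.3154

Final answer: 138.3154


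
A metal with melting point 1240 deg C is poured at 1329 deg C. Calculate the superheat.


Formula: Superheat = T_pour - T_melt
Superheat = 1329 - 1240 = 89 deg C

89 deg C


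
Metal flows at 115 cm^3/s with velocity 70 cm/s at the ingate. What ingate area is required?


Formula: A_ingate = Q / v  (continuity equation)
A = 115 cm^3/s / 70 cm/s = 1.6429 cm^2

Final answer: 1.6429 cm^2


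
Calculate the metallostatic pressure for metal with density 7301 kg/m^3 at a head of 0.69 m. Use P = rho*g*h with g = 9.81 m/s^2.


Formula: P = rho * g * h
rho * g = 7301 * 9.81 = 71622.81 N/m^3
P = 71622.81 * 0.69 = 49419.7389 Pa

Answer: 49419.7389 Pa


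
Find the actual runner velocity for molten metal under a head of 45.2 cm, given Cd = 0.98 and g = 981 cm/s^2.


Formula: v = Cd * sqrt(2 * g * h)  (Torricelli with discharge coefficient)
2*g*h = 2 * 981 * 45.2 = 88682.4 cm^2/s^2
sqrt(88682.4) = 297.79590 cm/s
v = 0.98 * 297.79590 = 291.8400 cm/s

291.8400 cm/s


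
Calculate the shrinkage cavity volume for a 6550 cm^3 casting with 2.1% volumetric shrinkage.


Formula: V_shrink = V_casting * shrinkage_pct / 100
V_shrink = 6550 cm^3 * 2.1 / 100 = 137.5500 cm^3

137.5500 cm^3


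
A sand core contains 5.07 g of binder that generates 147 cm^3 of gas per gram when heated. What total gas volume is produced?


Formula: V_gas = W_binder * gas_evolution_rate
V = 5.07 g * 147 cm^3/g = 745.2900 cm^3

Answer: 745.2900 cm^3


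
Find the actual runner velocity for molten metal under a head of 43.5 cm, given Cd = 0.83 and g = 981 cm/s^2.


Formula: v = Cd * sqrt(2 * g * h)  (Torricelli with discharge coefficient)
2*g*h = 2 * 981 * 43.5 = 85347.0 cm^2/s^2
sqrt(85347.0) = 292.14209 cm/s
v = 0.83 * 292.14209 = 242.4779 cm/s


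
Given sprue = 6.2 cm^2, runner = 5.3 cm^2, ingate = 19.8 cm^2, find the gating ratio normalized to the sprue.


Sprue:Runner:Ingate = 1 : 5.3/6.2 : 19.8/6.2 = 1:0.85:3.19

Answer: 1:0.85:3.19


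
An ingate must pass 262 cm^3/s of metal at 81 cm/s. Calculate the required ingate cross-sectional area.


Formula: A_ingate = Q / v  (continuity equation)
A = 262 cm^3/s / 81 cm/s = 3.2346 cm^2

Answer: 3.2346 cm^2


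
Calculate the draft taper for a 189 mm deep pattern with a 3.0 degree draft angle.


Formula: taper = depth * tan(draft_angle)
tan(3.0 deg) = 0.0524078
taper = 189 mm * 0.0524078 = 9.9051 mm

9.9051 mm


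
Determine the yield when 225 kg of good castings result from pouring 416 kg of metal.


Formula: Casting Yield = (W_good / W_total) * 100
Yield = (225 kg / 416 kg) * 100 = 54.0865%


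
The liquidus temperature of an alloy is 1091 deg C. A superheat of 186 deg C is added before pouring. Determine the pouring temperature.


Formula: T_pour = T_melt + Superheat
T_pour = 1091 + 186 = 1277 deg C

Answer: 1277 deg C


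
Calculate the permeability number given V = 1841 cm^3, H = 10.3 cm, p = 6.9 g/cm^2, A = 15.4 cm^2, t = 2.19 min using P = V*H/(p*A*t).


Formula: Permeability Number P = (V * H) / (p * A * t)
Numerator: V * H = 1841 * 10.3 = 18962.3
Denominator: p * A * t = 6.9 * 15.4 * 2.19 = 232.7094
P = 18962.3 / 232.7094 = 81.4849

Final answer: 81.4849


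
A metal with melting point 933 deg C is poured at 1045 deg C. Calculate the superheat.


Formula: Superheat = T_pour - T_melt
Superheat = 1045 - 933 = 112 deg C

Final answer: 112 deg C


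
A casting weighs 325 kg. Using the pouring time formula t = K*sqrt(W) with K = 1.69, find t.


Formula: t = K * sqrt(W)
sqrt(W) = sqrt(325) = 18.02776
t = 1.69 * 18.02776 = 30.4669 s

Answer: 30.4669 s


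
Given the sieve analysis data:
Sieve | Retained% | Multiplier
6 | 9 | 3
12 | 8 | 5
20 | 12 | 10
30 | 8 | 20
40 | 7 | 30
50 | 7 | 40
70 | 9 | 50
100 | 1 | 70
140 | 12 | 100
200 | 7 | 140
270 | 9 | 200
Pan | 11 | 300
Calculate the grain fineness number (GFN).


Formula: GFN = sum(pct * multiplier) / sum(pct)
sum(pct * multiplier) = 8637
sum(pct) = 100
GFN = 8637 / 100 = 86.37

Final answer: 86.37


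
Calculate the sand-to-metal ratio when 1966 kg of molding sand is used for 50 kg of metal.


Formula: Sand-to-Metal Ratio = W_sand / W_metal
Ratio = 1966 kg / 50 kg = 39.3200

39.3200


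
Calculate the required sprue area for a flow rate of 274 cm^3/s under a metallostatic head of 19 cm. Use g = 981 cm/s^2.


Formula: v = sqrt(2*g*h), A = Q/v
Velocity: v = sqrt(2 * 981 * 19) = sqrt(37278) = 193.0751 cm/s
Sprue area: A = Q / v = 274 / 193.0751 = 1.4191 cm^2


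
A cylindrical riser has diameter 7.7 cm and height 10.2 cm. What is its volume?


Formula: V = pi * (D/2)^2 * H  (cylinder volume)
Radius = D/2 = 7.7/2 = 3.85 cm
V = pi * 3.85^2 * 10.2 = 474.9758 cm^3

474.9758 cm^3


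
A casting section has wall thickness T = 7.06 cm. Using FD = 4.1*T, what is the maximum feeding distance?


Formula: FD = 4.1 * T  (riser feeding-distance rule)
FD = 4.1 * 7.06 cm = 28.9460 cm

28.9460 cm


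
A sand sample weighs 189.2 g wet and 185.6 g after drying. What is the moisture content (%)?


Formula: MC = (W_wet - W_dry) / W_wet * 100
Water mass = 189.2 - 185.6 = 3.6 g
MC = 3.6 / 189.2 * 100 = 1.9027%


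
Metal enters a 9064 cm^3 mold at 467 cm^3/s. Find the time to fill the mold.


Formula: t_fill = V_mold / Q_flow
t = 9064 cm^3 / 467 cm^3/s = 19.4090 s


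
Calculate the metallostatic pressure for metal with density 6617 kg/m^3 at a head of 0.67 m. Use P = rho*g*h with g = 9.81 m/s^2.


Formula: P = rho * g * h
rho * g = 6617 * 9.81 = 64912.77 N/m^3
P = 64912.77 * 0.67 = 43491.5559 Pa

Answer: 43491.5559 Pa


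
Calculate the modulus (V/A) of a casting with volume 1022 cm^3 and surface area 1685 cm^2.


Formula: Casting Modulus M = V / A
M = 1022 cm^3 / 1685 cm^2 = 0.6065 cm

0.6065 cm


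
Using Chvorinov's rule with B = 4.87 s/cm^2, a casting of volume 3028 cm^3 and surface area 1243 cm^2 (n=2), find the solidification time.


Formula: t_s = B * (V/A)^n  (Chvorinov's rule, n=2)
Modulus M = V/A = 3028/1243 = 2.436042 cm
M^2 = 2.436042^2 = 5.934301 cm^2
t_s = 4.87 * 5.934301 = 28.9000 s

Answer: 28.9000 s


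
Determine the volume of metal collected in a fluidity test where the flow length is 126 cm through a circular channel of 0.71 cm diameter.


Formula: V = pi * (d/2)^2 * L  (cylinder volume)
Radius = 0.71/2 = 0.355 cm
V = pi * 0.355^2 * 126 = 49.8858 cm^3


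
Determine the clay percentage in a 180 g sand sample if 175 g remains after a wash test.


Formula: Clay% = (W_total - W_washed) / W_total * 100
Clay mass = 180 - 175 = 5 g
Clay% = 5 / 180 * 100 = 2.7778%


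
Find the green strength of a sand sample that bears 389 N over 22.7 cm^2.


Formula: Compressive Strength = Force / Area
Strength = 389 N / 22.7 cm^2 = 17.1366 N/cm^2

Answer: 17.1366 N/cm^2


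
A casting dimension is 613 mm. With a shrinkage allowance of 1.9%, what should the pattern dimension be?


Formula: L_pattern = L_casting * (1 + shrinkage_rate/100)
Shrinkage factor = 1 + 1.9/100 = 1.019
L_pattern = 613 mm * 1.019 = 624.6470 mm

Final answer: 624.6470 mm


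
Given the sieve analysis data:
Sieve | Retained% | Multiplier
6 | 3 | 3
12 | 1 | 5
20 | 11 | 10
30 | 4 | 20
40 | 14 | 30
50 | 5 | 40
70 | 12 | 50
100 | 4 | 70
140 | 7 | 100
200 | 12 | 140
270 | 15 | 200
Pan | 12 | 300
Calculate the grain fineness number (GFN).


Formula: GFN = sum(pct * multiplier) / sum(pct)
sum(pct * multiplier) = 10684
sum(pct) = 100
GFN = 10684 / 100 = 106.84


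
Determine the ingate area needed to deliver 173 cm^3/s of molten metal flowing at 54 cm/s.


Formula: A_ingate = Q / v  (continuity equation)
A = 173 cm^3/s / 54 cm/s = 3.2037 cm^2


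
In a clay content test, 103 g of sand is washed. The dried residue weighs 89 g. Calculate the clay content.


Formula: Clay% = (W_total - W_washed) / W_total * 100
Clay mass = 103 - 89 = 14 g
Clay% = 14 / 103 * 100 = 13.5922%

Final answer: 13.5922%


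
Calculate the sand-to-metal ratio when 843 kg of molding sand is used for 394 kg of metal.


Formula: Sand-to-Metal Ratio = W_sand / W_metal
Ratio = 843 kg / 394 kg = 2.1396

2.1396


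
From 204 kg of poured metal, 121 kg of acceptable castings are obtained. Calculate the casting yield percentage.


Formula: Casting Yield = (W_good / W_total) * 100
Yield = (121 kg / 204 kg) * 100 = 59.3137%


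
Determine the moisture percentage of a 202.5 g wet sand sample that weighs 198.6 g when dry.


Formula: MC = (W_wet - W_dry) / W_wet * 100
Water mass = 202.5 - 198.6 = 3.9 g
MC = 3.9 / 202.5 * 100 = 1.9259%

1.9259%


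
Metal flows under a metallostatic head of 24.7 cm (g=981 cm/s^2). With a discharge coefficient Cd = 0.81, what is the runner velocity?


Formula: v = Cd * sqrt(2 * g * h)  (Torricelli with discharge coefficient)
2*g*h = 2 * 981 * 24.7 = 48461.4 cm^2/s^2
sqrt(48461.4) = 220.13950 cm/s
v = 0.81 * 220.13950 = 178.3130 cm/s

Final answer: 178.3130 cm/s


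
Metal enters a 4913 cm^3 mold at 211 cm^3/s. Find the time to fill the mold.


Formula: t_fill = V_mold / Q_flow
t = 4913 cm^3 / 211 cm^3/s = 23.2844 s


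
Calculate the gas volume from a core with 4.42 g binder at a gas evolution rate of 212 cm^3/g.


Formula: V_gas = W_binder * gas_evolution_rate
V = 4.42 g * 212 cm^3/g = 937.0400 cm^3

Final answer: 937.0400 cm^3


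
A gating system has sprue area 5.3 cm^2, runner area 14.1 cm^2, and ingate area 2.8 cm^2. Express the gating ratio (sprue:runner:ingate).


Sprue:Runner:Ingate = 1 : 14.1/5.3 : 2.8/5.3 = 1:2.66:0.53

Answer: 1:2.66:0.53


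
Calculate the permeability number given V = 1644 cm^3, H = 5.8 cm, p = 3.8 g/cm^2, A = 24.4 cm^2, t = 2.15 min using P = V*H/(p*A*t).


Formula: Permeability Number P = (V * H) / (p * A * t)
Numerator: V * H = 1644 * 5.8 = 9535.2
Denominator: p * A * t = 3.8 * 24.4 * 2.15 = 199.348
P = 9535.2 / 199.348 = 47.8319

Answer: 47.8319


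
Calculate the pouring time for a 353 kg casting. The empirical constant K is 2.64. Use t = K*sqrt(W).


Formula: t = K * sqrt(W)
sqrt(W) = sqrt(353) = 18.78829
t = 2.64 * 18.78829 = 49.6011 s


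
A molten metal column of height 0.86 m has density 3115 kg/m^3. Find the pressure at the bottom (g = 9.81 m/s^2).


Formula: P = rho * g * h
rho * g = 3115 * 9.81 = 30558.15 N/m^3
P = 30558.15 * 0.86 = 26280.0090 Pa

Answer: 26280.0090 Pa


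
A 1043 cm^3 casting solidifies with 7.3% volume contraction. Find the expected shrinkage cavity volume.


Formula: V_shrink = V_casting * shrinkage_pct / 100
V_shrink = 1043 cm^3 * 7.3 / 100 = 76.1390 cm^3

Answer: 76.1390 cm^3


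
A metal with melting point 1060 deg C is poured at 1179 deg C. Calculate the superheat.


Formula: Superheat = T_pour - T_melt
Superheat = 1179 - 1060 = 119 deg C


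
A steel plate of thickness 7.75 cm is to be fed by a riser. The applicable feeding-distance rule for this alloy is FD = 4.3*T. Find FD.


Formula: FD = 4.3 * T  (riser feeding-distance rule)
FD = 4.3 * 7.75 cm = 33.3250 cm

Final answer: 33.3250 cm


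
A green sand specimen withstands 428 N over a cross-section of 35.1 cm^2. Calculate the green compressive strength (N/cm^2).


Formula: Compressive Strength = Force / Area
Strength = 428 N / 35.1 cm^2 = 12.1937 N/cm^2

12.1937 N/cm^2


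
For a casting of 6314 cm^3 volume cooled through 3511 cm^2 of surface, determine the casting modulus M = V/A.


Formula: Casting Modulus M = V / A
M = 6314 cm^3 / 3511 cm^2 = 1.7983 cm

Answer: 1.7983 cm


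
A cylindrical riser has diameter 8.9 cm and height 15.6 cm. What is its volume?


Formula: V = pi * (D/2)^2 * H  (cylinder volume)
Radius = D/2 = 8.9/2 = 4.45 cm
V = pi * 4.45^2 * 15.6 = 970.4977 cm^3


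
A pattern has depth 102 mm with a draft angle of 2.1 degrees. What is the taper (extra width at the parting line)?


Formula: taper = depth * tan(draft_angle)
tan(2.1 deg) = 0.0366683
taper = 102 mm * 0.0366683 = 3.7402 mm

Answer: 3.7402 mm


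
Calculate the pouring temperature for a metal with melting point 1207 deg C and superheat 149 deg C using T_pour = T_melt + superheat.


Formula: T_pour = T_melt + Superheat
T_pour = 1207 + 149 = 1356 deg C


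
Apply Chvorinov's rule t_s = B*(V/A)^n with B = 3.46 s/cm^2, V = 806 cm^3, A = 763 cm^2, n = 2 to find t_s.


Formula: t_s = B * (V/A)^n  (Chvorinov's rule, n=2)
Modulus M = V/A = 806/763 = 1.056356 cm
M^2 = 1.056356^2 = 1.115888 cm^2
t_s = 3.46 * 1.115888 = 3.8610 s


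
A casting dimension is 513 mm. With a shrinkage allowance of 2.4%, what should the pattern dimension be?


Formula: L_pattern = L_casting * (1 + shrinkage_rate/100)
Shrinkage factor = 1 + 2.4/100 = 1.024
L_pattern = 513 mm * 1.024 = 525.3120 mm

Answer: 525.3120 mm


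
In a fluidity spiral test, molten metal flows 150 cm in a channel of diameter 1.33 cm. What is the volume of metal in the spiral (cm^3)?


Formula: V = pi * (d/2)^2 * L  (cylinder volume)
Radius = 1.33/2 = 0.665 cm
V = pi * 0.665^2 * 150 = 208.3936 cm^3

Final answer: 208.3936 cm^3


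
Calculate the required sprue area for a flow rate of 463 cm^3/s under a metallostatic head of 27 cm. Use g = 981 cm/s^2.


Formula: v = sqrt(2*g*h), A = Q/v
Velocity: v = sqrt(2 * 981 * 27) = sqrt(52974) = 230.1608 cm/s
Sprue area: A = Q / v = 463 / 230.1608 = 2.0116 cm^2

2.0116 cm^2


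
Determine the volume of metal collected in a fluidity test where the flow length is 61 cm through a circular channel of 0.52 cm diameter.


Formula: V = pi * (d/2)^2 * L  (cylinder volume)
Radius = 0.52/2 = 0.26 cm
V = pi * 0.26^2 * 61 = 12.9547 cm^3


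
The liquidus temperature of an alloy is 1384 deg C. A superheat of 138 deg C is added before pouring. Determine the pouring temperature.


Formula: T_pour = T_melt + Superheat
T_pour = 1384 + 138 = 1522 deg C


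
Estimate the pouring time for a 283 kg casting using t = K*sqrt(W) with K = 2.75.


Formula: t = K * sqrt(W)
sqrt(W) = sqrt(283) = 16.82260
t = 2.75 * 16.82260 = 46.2622 s


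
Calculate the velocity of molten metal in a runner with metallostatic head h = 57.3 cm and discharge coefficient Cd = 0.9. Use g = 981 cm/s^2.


Formula: v = Cd * sqrt(2 * g * h)  (Torricelli with discharge coefficient)
2*g*h = 2 * 981 * 57.3 = 112422.6 cm^2/s^2
sqrt(112422.6) = 335.29480 cm/s
v = 0.9 * 335.29480 = 301.7653 cm/s


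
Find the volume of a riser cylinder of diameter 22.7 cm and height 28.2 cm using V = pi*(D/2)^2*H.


Formula: V = pi * (D/2)^2 * H  (cylinder volume)
Radius = D/2 = 22.7/2 = 11.35 cm
V = pi * 11.35^2 * 28.2 = 11412.7605 cm^3

Answer: 11412.7605 cm^3


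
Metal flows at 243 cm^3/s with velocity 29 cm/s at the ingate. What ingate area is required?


Formula: A_ingate = Q / v  (continuity equation)
A = 243 cm^3/s / 29 cm/s = 8.3793 cm^2

8.3793 cm^2


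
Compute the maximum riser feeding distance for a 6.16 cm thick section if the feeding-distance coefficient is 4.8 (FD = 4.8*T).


Formula: FD = 4.8 * T  (riser feeding-distance rule)
FD = 4.8 * 6.16 cm = 29.5680 cm


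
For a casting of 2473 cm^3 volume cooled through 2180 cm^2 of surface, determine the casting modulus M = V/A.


Formula: Casting Modulus M = V / A
M = 2473 cm^3 / 2180 cm^2 = 1.1344 cm

Final answer: 1.1344 cm


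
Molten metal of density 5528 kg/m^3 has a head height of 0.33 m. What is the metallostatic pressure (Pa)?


Formula: P = rho * g * h
rho * g = 5528 * 9.81 = 54229.68 N/m^3
P = 54229.68 * 0.33 = 17895.7944 Pa

Answer: 17895.7944 Pa


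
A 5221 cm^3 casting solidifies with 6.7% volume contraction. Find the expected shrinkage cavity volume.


Formula: V_shrink = V_casting * shrinkage_pct / 100
V_shrink = 5221 cm^3 * 6.7 / 100 = 349.8070 cm^3

Answer: 349.8070 cm^3


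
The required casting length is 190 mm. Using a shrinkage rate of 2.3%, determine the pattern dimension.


Formula: L_pattern = L_casting * (1 + shrinkage_rate/100)
Shrinkage factor = 1 + 2.3/100 = 1.023
L_pattern = 190 mm * 1.023 = 194.3700 mm

Final answer: 194.3700 mm


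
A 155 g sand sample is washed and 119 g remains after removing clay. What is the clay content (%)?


Formula: Clay% = (W_total - W_washed) / W_total * 100
Clay mass = 155 - 119 = 36 g
Clay% = 36 / 155 * 100 = 23.2258%

Answer: 23.2258%


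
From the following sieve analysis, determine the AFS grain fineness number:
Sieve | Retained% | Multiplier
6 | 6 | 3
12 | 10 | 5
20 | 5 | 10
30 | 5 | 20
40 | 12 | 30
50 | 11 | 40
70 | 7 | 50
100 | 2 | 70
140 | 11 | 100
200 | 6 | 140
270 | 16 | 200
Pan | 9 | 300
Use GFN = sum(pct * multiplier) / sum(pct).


Formula: GFN = sum(pct * multiplier) / sum(pct)
sum(pct * multiplier) = 9348
sum(pct) = 100
GFN = 9348 / 100 = 93.48

93.48


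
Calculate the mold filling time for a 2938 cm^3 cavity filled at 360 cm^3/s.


Formula: t_fill = V_mold / Q_flow
t = 2938 cm^3 / 360 cm^3/s = 8.1611 s

Final answer: 8.1611 s


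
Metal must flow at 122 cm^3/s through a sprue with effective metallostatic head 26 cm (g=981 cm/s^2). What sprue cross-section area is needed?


Formula: v = sqrt(2*g*h), A = Q/v
Velocity: v = sqrt(2 * 981 * 26) = sqrt(51012) = 225.8584 cm/s
Sprue area: A = Q / v = 122 / 225.8584 = 0.5402 cm^2

Answer: 0.5402 cm^2


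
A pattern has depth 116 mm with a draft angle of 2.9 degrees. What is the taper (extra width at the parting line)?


Formula: taper = depth * tan(draft_angle)
tan(2.9 deg) = 0.0506578
taper = 116 mm * 0.0506578 = 5.8763 mm

5.8763 mm


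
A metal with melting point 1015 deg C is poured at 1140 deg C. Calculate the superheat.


Formula: Superheat = T_pour - T_melt
Superheat = 1140 - 1015 = 125 deg C

125 deg C


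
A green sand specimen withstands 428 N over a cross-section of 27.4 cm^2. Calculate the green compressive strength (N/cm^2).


Formula: Compressive Strength = Force / Area
Strength = 428 N / 27.4 cm^2 = 15.6204 N/cm^2

Final answer: 15.6204 N/cm^2


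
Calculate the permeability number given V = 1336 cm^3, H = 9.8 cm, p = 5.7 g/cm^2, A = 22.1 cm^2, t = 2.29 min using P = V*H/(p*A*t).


Formula: Permeability Number P = (V * H) / (p * A * t)
Numerator: V * H = 1336 * 9.8 = 13092.8
Denominator: p * A * t = 5.7 * 22.1 * 2.29 = 288.4713
P = 13092.8 / 288.4713 = 45.3868

45.3868


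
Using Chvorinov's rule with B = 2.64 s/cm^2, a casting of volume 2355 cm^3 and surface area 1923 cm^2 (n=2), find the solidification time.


Formula: t_s = B * (V/A)^n  (Chvorinov's rule, n=2)
Modulus M = V/A = 2355/1923 = 1.224649 cm
M^2 = 1.224649^2 = 1.499765 cm^2
t_s = 2.64 * 1.499765 = 3.9594 s


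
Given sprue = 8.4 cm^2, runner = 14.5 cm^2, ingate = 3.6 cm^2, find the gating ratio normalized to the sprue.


Sprue:Runner:Ingate = 1 : 14.5/8.4 : 3.6/8.4 = 1:1.73:0.43

1:1.73:0.43


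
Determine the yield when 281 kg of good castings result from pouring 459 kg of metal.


Formula: Casting Yield = (W_good / W_total) * 100
Yield = (281 kg / 459 kg) * 100 = 61.2200%


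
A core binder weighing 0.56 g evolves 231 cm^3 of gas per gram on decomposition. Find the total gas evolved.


Formula: V_gas = W_binder * gas_evolution_rate
V = 0.56 g * 231 cm^3/g = 129.3600 cm^3

Answer: 129.3600 cm^3


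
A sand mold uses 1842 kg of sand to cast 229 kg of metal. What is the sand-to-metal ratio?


Formula: Sand-to-Metal Ratio = W_sand / W_metal
Ratio = 1842 kg / 229 kg = 8.0437

8.0437


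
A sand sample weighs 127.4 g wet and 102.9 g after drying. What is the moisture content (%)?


Formula: MC = (W_wet - W_dry) / W_wet * 100
Water mass = 127.4 - 102.9 = 24.5 g
MC = 24.5 / 127.4 * 100 = 19.2308%


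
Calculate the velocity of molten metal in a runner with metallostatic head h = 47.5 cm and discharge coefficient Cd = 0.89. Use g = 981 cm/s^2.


Formula: v = Cd * sqrt(2 * g * h)  (Torricelli with discharge coefficient)
2*g*h = 2 * 981 * 47.5 = 93195.0 cm^2/s^2
sqrt(93195.0) = 305.27856 cm/s
v = 0.89 * 305.27856 = 271.6979 cm/s

Final answer: 271.6979 cm/s


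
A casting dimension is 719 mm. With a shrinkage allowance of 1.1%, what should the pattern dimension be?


Formula: L_pattern = L_casting * (1 + shrinkage_rate/100)
Shrinkage factor = 1 + 1.1/100 = 1.011
L_pattern = 719 mm * 1.011 = 726.9090 mm

Final answer: 726.9090 mm


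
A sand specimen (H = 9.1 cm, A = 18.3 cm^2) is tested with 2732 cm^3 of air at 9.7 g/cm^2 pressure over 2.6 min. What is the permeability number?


Formula: Permeability Number P = (V * H) / (p * A * t)
Numerator: V * H = 2732 * 9.1 = 24861.2
Denominator: p * A * t = 9.7 * 18.3 * 2.6 = 461.526
P = 24861.2 / 461.526 = 53.8674

Answer: 53.8674


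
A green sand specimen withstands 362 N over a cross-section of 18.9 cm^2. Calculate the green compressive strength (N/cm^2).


Formula: Compressive Strength = Force / Area
Strength = 362 N / 18.9 cm^2 = 19.1534 N/cm^2


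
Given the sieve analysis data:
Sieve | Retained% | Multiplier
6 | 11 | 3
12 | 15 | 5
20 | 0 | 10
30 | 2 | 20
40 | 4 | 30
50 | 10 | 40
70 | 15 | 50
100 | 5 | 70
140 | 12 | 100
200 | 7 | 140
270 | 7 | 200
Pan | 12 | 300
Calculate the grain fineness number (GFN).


Formula: GFN = sum(pct * multiplier) / sum(pct)
sum(pct * multiplier) = 8948
sum(pct) = 100
GFN = 8948 / 100 = 89.48

Answer: 89.48


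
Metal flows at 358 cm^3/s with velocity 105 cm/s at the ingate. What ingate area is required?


Formula: A_ingate = Q / v  (continuity equation)
A = 358 cm^3/s / 105 cm/s = 3.4095 cm^2

Answer: 3.4095 cm^2


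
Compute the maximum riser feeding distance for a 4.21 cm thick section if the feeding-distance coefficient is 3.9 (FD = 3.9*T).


Formula: FD = 3.9 * T  (riser feeding-distance rule)
FD = 3.9 * 4.21 cm = 16.4190 cm

Answer: 16.4190 cm


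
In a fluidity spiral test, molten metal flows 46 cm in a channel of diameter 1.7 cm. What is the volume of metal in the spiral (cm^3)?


Formula: V = pi * (d/2)^2 * L  (cylinder volume)
Radius = 1.7/2 = 0.85 cm
V = pi * 0.85^2 * 46 = 104.4108 cm^3

Final answer: 104.4108 cm^3


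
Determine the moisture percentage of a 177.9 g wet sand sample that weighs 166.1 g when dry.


Formula: MC = (W_wet - W_dry) / W_wet * 100
Water mass = 177.9 - 166.1 = 11.8 g
MC = 11.8 / 177.9 * 100 = 6.6329%


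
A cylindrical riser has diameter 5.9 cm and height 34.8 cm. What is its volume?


Formula: V = pi * (D/2)^2 * H  (cylinder volume)
Radius = D/2 = 5.9/2 = 2.95 cm
V = pi * 2.95^2 * 34.8 = 951.4219 cm^3

Final answer: 951.4219 cm^3


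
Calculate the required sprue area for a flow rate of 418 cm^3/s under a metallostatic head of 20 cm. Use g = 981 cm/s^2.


Formula: v = sqrt(2*g*h), A = Q/v
Velocity: v = sqrt(2 * 981 * 20) = sqrt(39240) = 198.0909 cm/s
Sprue area: A = Q / v = 418 / 198.0909 = 2.1101 cm^2

Answer: 2.1101 cm^2


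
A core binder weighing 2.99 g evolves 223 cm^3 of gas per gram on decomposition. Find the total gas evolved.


Formula: V_gas = W_binder * gas_evolution_rate
V = 2.99 g * 223 cm^3/g = 666.7700 cm^3

666.7700 cm^3


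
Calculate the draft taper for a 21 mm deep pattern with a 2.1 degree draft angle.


Formula: taper = depth * tan(draft_angle)
tan(2.1 deg) = 0.0366683
taper = 21 mm * 0.0366683 = 0.7700 mm

Final answer: 0.7700 mm


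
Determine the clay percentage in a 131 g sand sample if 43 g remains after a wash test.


Formula: Clay% = (W_total - W_washed) / W_total * 100
Clay mass = 131 - 43 = 88 g
Clay% = 88 / 131 * 100 = 67.1756%


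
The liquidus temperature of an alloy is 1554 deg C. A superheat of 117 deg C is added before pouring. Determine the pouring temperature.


Formula: T_pour = T_melt + Superheat
T_pour = 1554 + 117 = 1671 deg C

Answer: 1671 deg C


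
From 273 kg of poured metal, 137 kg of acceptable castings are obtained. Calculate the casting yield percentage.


Formula: Casting Yield = (W_good / W_total) * 100
Yield = (137 kg / 273 kg) * 100 = 50.1832%

Final answer: 50.1832%


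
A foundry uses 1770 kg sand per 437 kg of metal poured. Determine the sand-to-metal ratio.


Formula: Sand-to-Metal Ratio = W_sand / W_metal
Ratio = 1770 kg / 437 kg = 4.0503

Final answer: 4.0503


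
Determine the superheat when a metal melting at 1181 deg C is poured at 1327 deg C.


Formula: Superheat = T_pour - T_melt
Superheat = 1327 - 1181 = 146 deg C

Answer: 146 deg C


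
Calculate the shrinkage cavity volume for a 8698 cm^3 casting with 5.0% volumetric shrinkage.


Formula: V_shrink = V_casting * shrinkage_pct / 100
V_shrink = 8698 cm^3 * 5.0 / 100 = 434.9000 cm^3

Final answer: 434.9000 cm^3


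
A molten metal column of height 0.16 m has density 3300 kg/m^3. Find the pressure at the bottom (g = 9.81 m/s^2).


Formula: P = rho * g * h
rho * g = 3300 * 9.81 = 32373.0 N/m^3
P = 32373.0 * 0.16 = 5179.6800 Pa


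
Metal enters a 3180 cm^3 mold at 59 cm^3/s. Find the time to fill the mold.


Formula: t_fill = V_mold / Q_flow
t = 3180 cm^3 / 59 cm^3/s = 53.8983 s

Final answer: 53.8983 s


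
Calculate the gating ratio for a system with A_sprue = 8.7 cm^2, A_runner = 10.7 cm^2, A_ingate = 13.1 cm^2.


Sprue:Runner:Ingate = 1 : 10.7/8.7 : 13.1/8.7 = 1:1.23:1.51

Final answer: 1:1.23:1.51


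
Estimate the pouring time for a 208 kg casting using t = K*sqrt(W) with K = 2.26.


Formula: t = K * sqrt(W)
sqrt(W) = sqrt(208) = 14.42221
t = 2.26 * 14.42221 = 32.5942 s

32.5942 s


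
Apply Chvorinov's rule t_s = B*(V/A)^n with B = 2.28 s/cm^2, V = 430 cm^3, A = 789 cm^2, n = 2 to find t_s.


Formula: t_s = B * (V/A)^n  (Chvorinov's rule, n=2)
Modulus M = V/A = 430/789 = 0.544994 cm
M^2 = 0.544994^2 = 0.297018 cm^2
t_s = 2.28 * 0.297018 = 0.6772 s

0.6772 s


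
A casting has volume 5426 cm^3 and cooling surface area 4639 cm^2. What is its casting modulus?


Formula: Casting Modulus M = V / A
M = 5426 cm^3 / 4639 cm^2 = 1.1696 cm

Final answer: 1.1696 cm


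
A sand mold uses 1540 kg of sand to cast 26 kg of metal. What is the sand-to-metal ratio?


Formula: Sand-to-Metal Ratio = W_sand / W_metal
Ratio = 1540 kg / 26 kg = 59.2308

Final answer: 59.2308


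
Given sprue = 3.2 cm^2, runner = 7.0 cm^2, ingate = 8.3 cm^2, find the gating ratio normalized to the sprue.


Sprue:Runner:Ingate = 1 : 7.0/3.2 : 8.3/3.2 = 1:2.19:2.59

Final answer: 1:2.19:2.59


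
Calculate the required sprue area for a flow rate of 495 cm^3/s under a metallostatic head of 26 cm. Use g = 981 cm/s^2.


Formula: v = sqrt(2*g*h), A = Q/v
Velocity: v = sqrt(2 * 981 * 26) = sqrt(51012) = 225.8584 cm/s
Sprue area: A = Q / v = 495 / 225.8584 = 2.1916 cm^2

2.1916 cm^2


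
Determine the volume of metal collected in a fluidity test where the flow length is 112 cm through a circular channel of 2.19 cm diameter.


Formula: V = pi * (d/2)^2 * L  (cylinder volume)
Radius = 2.19/2 = 1.095 cm
V = pi * 1.095^2 * 112 = 421.8870 cm^3

Answer: 421.8870 cm^3
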